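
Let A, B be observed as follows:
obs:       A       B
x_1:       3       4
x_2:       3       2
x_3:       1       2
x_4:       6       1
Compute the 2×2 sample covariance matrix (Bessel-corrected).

Step 1 — column means:
  mean(A) = (3 + 3 + 1 + 6) / 4 = 13/4 = 3.25
  mean(B) = (4 + 2 + 2 + 1) / 4 = 9/4 = 2.25

Step 2 — sample covariance S[i,j] = (1/(n-1)) · Σ_k (x_{k,i} - mean_i) · (x_{k,j} - mean_j), with n-1 = 3.
  S[A,A] = ((-0.25)·(-0.25) + (-0.25)·(-0.25) + (-2.25)·(-2.25) + (2.75)·(2.75)) / 3 = 12.75/3 = 4.25
  S[A,B] = ((-0.25)·(1.75) + (-0.25)·(-0.25) + (-2.25)·(-0.25) + (2.75)·(-1.25)) / 3 = -3.25/3 = -1.0833
  S[B,B] = ((1.75)·(1.75) + (-0.25)·(-0.25) + (-0.25)·(-0.25) + (-1.25)·(-1.25)) / 3 = 4.75/3 = 1.5833

S is symmetric (S[j,i] = S[i,j]). Assembling:

S = [[4.25, -1.0833],
 [-1.0833, 1.5833]]


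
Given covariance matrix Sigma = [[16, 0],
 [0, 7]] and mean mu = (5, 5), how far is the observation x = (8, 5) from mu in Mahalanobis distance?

Step 1 — centre the observation: (x - mu) = (3, 0).

Step 2 — invert Sigma. det(Sigma) = 16·7 - (0)² = 112.
  Sigma^{-1} = (1/det) · [[d, -b], [-b, a]] = [[0.0625, 0],
 [0, 0.1429]].

Step 3 — form the quadratic (x - mu)^T · Sigma^{-1} · (x - mu):
  Sigma^{-1} · (x - mu) = (0.1875, 0).
  (x - mu)^T · [Sigma^{-1} · (x - mu)] = (3)·(0.1875) + (0)·(0) = 0.5625.

Step 4 — take square root: d = √(0.5625) ≈ 0.75.

d(x, mu) = √(0.5625) ≈ 0.75


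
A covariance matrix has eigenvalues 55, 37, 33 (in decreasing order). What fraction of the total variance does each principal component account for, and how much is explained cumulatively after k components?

Step 1 — total variance = trace(Sigma) = Σ λ_i = 55 + 37 + 33 = 125.

Step 2 — fraction explained by component i = λ_i / Σ λ:
  PC1: 55/125 = 0.44
  PC2: 37/125 = 0.296
  PC3: 33/125 = 0.264

Step 3 — cumulative fraction after k components = (λ_1 + ... + λ_k) / Σ λ:
  k = 1: 55/125 = 0.44
  k = 2: (55 + 37)/125 = 92/125 = 0.736
  k = 3: (55 + 37 + 33)/125 = 125/125 = 1

Summary (fraction, with percent):

explained: PC1 0.44 (44%), PC2 0.296 (29.6%), PC3 0.264 (26.4%);  cumulative: 0.44, 0.736, 1


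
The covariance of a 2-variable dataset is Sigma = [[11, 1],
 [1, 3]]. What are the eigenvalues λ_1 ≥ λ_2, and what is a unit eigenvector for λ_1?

Step 1 — characteristic polynomial of 2×2 Sigma:
  det(Sigma - λI) = λ² - trace · λ + det = 0.
  trace = 11 + 3 = 14, det = 11·3 - (1)² = 32.
Step 2 — discriminant:
  Δ = trace² - 4·det = 196 - 128 = 68.
Step 3 — eigenvalues:
  λ = (trace ± √Δ)/2 = (14 ± 8.2462)/2,
  λ_1 = 11.1231,  λ_2 = 2.8769.

Step 4 — unit eigenvector for λ_1: solve (Sigma - λ_1 I)v = 0. First row:
  (11 - 11.1231)·v_x + (1)·v_y = 0, i.e. (-0.1231)·v_x + (1)·v_y = 0,
  so v ∝ (b, λ_1 - a) = (1, 0.1231) = u.
  ||u|| = √((1)² + (0.1231)²) = √(1.0152) ≈ 1.0075,
  v_1 = u/||u|| ≈ (0.9925, 0.1222) (||v_1|| = 1).

λ_1 = 11.1231,  λ_2 = 2.8769;  v_1 ≈ (0.9925, 0.1222)


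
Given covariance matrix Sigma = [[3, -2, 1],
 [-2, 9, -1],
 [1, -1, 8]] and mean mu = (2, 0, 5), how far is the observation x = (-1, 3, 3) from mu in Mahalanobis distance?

Step 1 — centre the observation: (x - mu) = (-3, 3, -2).

Step 2 — invert Sigma (cofactor / det for 3×3, or solve directly):
  Sigma^{-1} = [[0.4034, 0.0852, -0.0398],
 [0.0852, 0.1307, 0.0057],
 [-0.0398, 0.0057, 0.1307]].

Step 3 — form the quadratic (x - mu)^T · Sigma^{-1} · (x - mu):
  Sigma^{-1} · (x - mu) = (-0.875, 0.125, -0.125).
  (x - mu)^T · [Sigma^{-1} · (x - mu)] = (-3)·(-0.875) + (3)·(0.125) + (-2)·(-0.125) = 3.25.

Step 4 — take square root: d = √(3.25) ≈ 1.8028.

d(x, mu) = √(3.25) ≈ 1.8028


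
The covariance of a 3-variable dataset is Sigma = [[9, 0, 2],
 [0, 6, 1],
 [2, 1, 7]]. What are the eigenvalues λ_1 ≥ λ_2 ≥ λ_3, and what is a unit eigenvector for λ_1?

Step 1 — characteristic polynomial p(λ) = det(λI - Sigma) = λ³ - tr·λ² + c_1·λ - det, where tr = trace, c_1 = sum of the principal 2×2 minors, det = det(Sigma):
  tr = 9 + 6 + 7 = 22,
  c_1 = (9·6 - (0)²) + (9·7 - (2)²) + (6·7 - (1)²) = 54 + 59 + 41 = 154,
  det = 9·(6·7 - (1)²) - (0)·((0)·7 - (1)·(2)) + (2)·((0)·(1) - 6·(2)) = 9·(41) - (0)·(-2) + (2)·(-12) = 345.
  So p(λ) = λ³ - 22λ² + 154λ - 345.
Step 2 — look for an integer root (rational root theorem: any rational root is an integer divisor of 345). Testing λ = 5:
  p(5) = 125 - 550 + 770 - 345 = 0  ✓
  Dividing out (λ - 5): p(λ) = (λ - 5)(λ² - 17λ + 69).
Step 3 — remaining eigenvalues from the quadratic λ² - 17λ + 69 = 0:
  Δ = 17² - 4·69 = 289 - 276 = 13,  λ = (17 ± √13)/2 = (17 ± 3.6056)/2 ≈ 10.3028 or 6.6972.
  Sorted: λ_1 = 10.3028,  λ_2 = 6.6972,  λ_3 = 5  (check: sum = 22 = tr ✓).

Step 4 — unit eigenvector for λ_1 ≈ 10.3028: v spans the null space of (Sigma - λ_1 I), whose rows are
  r_1 = (-1.3028, 0, 2),  r_2 = (0, -4.3028, 1),  r_3 = (2, 1, -3.3028).
  v is orthogonal to every row, so take v ∝ r_1 × r_2 = ((0)·(1) - (2)·(-4.3028), (2)·(0) - (-1.3028)·(1), (-1.3028)·(-4.3028) - (0)·(0)) ≈ (8.6056, 1.3028, 5.6056).
  Let u = (8.6056, 1.3028, 5.6056).
  ||u|| = √((8.6056)² + (1.3028)² + (5.6056)²) = √(107.1749) ≈ 10.3525,  v_1 = u/||u|| ≈ (0.8313, 0.1258, 0.5415) (||v_1|| = 1).

λ_1 = 10.3028,  λ_2 = 6.6972,  λ_3 = 5;  v_1 ≈ (0.8313, 0.1258, 0.5415)


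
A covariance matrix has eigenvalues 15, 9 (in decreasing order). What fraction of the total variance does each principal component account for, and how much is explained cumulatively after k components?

Step 1 — total variance = trace(Sigma) = Σ λ_i = 15 + 9 = 24.

Step 2 — fraction explained by component i = λ_i / Σ λ:
  PC1: 15/24 = 0.625
  PC2: 9/24 = 0.375

Step 3 — cumulative fraction after k components = (λ_1 + ... + λ_k) / Σ λ:
  k = 1: 15/24 = 0.625
  k = 2: (15 + 9)/24 = 24/24 = 1

Summary (fraction, with percent):

explained: PC1 0.625 (62.5%), PC2 0.375 (37.5%);  cumulative: 0.625, 1


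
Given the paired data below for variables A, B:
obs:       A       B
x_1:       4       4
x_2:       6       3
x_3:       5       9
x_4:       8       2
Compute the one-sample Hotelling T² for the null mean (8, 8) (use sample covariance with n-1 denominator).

Step 1 — sample mean vector:
  mean(A) = (4 + 6 + 5 + 8) / 4 = 23/4 = 5.75
  mean(B) = (4 + 3 + 9 + 2) / 4 = 18/4 = 4.5
  x̄ = (5.75, 4.5),  deviation x̄ - mu_0 = (5.75, 4.5) - (8, 8) = (-2.25, -3.5).

Step 2 — sample covariance matrix, S[i,j] = (1/(n-1)) · Σ_k (x_{k,i} - mean_i) · (x_{k,j} - mean_j), divisor n-1 = 3:
  S[A,A] = ((-1.75)·(-1.75) + (0.25)·(0.25) + (-0.75)·(-0.75) + (2.25)·(2.25)) / 3 = 8.75/3 = 2.9167
  S[A,B] = ((-1.75)·(-0.5) + (0.25)·(-1.5) + (-0.75)·(4.5) + (2.25)·(-2.5)) / 3 = -8.5/3 = -2.8333
  S[B,B] = ((-0.5)·(-0.5) + (-1.5)·(-1.5) + (4.5)·(4.5) + (-2.5)·(-2.5)) / 3 = 29/3 = 9.6667
  S = [[2.9167, -2.8333],
 [-2.8333, 9.6667]].

Step 3 — invert S. det(S) = 2.9167·9.6667 - (-2.8333)² = 20.1667.
  S^{-1} = (1/det) · [[d, -b], [-b, a]] = [[0.4793, 0.1405],
 [0.1405, 0.1446]].

Step 4 — quadratic form (x̄ - mu_0)^T · S^{-1} · (x̄ - mu_0):
  S^{-1} · (x̄ - mu_0) = (-1.5702, -0.8223),
  (x̄ - mu_0)^T · [...] = (-2.25)·(-1.5702) + (-3.5)·(-0.8223) = 6.4112.

Step 5 — scale by n: T² = 4 · 6.4112 = 25.6446.

T² ≈ 25.6446


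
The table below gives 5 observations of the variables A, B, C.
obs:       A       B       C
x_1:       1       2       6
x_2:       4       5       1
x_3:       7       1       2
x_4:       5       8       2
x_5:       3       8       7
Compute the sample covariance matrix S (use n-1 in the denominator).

Step 1 — column means:
  mean(A) = (1 + 4 + 7 + 5 + 3) / 5 = 20/5 = 4
  mean(B) = (2 + 5 + 1 + 8 + 8) / 5 = 24/5 = 4.8
  mean(C) = (6 + 1 + 2 + 2 + 7) / 5 = 18/5 = 3.6

Step 2 — sample covariance S[i,j] = (1/(n-1)) · Σ_k (x_{k,i} - mean_i) · (x_{k,j} - mean_j), with n-1 = 4.
  S[A,A] = ((-3)·(-3) + (0)·(0) + (3)·(3) + (1)·(1) + (-1)·(-1)) / 4 = 20/4 = 5
  S[A,B] = ((-3)·(-2.8) + (0)·(0.2) + (3)·(-3.8) + (1)·(3.2) + (-1)·(3.2)) / 4 = -3/4 = -0.75
  S[A,C] = ((-3)·(2.4) + (0)·(-2.6) + (3)·(-1.6) + (1)·(-1.6) + (-1)·(3.4)) / 4 = -17/4 = -4.25
  S[B,B] = ((-2.8)·(-2.8) + (0.2)·(0.2) + (-3.8)·(-3.8) + (3.2)·(3.2) + (3.2)·(3.2)) / 4 = 42.8/4 = 10.7
  S[B,C] = ((-2.8)·(2.4) + (0.2)·(-2.6) + (-3.8)·(-1.6) + (3.2)·(-1.6) + (3.2)·(3.4)) / 4 = 4.6/4 = 1.15
  S[C,C] = ((2.4)·(2.4) + (-2.6)·(-2.6) + (-1.6)·(-1.6) + (-1.6)·(-1.6) + (3.4)·(3.4)) / 4 = 29.2/4 = 7.3

S is symmetric (S[j,i] = S[i,j]). Assembling:

S = [[5, -0.75, -4.25],
 [-0.75, 10.7, 1.15],
 [-4.25, 1.15, 7.3]]


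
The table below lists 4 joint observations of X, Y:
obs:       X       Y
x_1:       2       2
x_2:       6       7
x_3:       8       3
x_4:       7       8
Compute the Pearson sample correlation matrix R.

Step 1 — column means:
  mean(X) = (2 + 6 + 8 + 7) / 4 = 23/4 = 5.75
  mean(Y) = (2 + 7 + 3 + 8) / 4 = 20/4 = 5

Step 2 — sample variances and covariances s[i,j] = (1/(n-1)) · Σ_k (x_{k,i} - mean_i) · (x_{k,j} - mean_j), with n-1 = 3:
  s[X,X] = ((-3.75)·(-3.75) + (0.25)·(0.25) + (2.25)·(2.25) + (1.25)·(1.25)) / 3 = 20.75/3 = 6.9167
  s[X,Y] = ((-3.75)·(-3) + (0.25)·(2) + (2.25)·(-2) + (1.25)·(3)) / 3 = 11/3 = 3.6667
  s[Y,Y] = ((-3)·(-3) + (2)·(2) + (-2)·(-2) + (3)·(3)) / 3 = 26/3 = 8.6667
  Sample standard deviations s_i = √(s[i,i]):
  s(X) = √(6.9167) = 2.63
  s(Y) = √(8.6667) = 2.9439

Step 3 — r_{ij} = s_{ij} / (s_i · s_j):
  r[X,X] = 1 (diagonal).
  r[X,Y] = 3.6667 / (2.63 · 2.9439) = 3.6667 / 7.7424 = 0.4736
  r[Y,Y] = 1 (diagonal).

R is symmetric with unit diagonal. Assembling:

R = [[1, 0.4736],
 [0.4736, 1]]


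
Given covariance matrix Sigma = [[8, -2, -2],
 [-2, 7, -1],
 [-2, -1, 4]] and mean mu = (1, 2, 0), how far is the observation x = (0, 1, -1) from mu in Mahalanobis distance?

Step 1 — centre the observation: (x - mu) = (-1, -1, -1).

Step 2 — invert Sigma (cofactor / det for 3×3, or solve directly):
  Sigma^{-1} = [[0.1646, 0.061, 0.0976],
 [0.061, 0.1707, 0.0732],
 [0.0976, 0.0732, 0.3171]].

Step 3 — form the quadratic (x - mu)^T · Sigma^{-1} · (x - mu):
  Sigma^{-1} · (x - mu) = (-0.3232, -0.3049, -0.4878).
  (x - mu)^T · [Sigma^{-1} · (x - mu)] = (-1)·(-0.3232) + (-1)·(-0.3049) + (-1)·(-0.4878) = 1.1159.

Step 4 — take square root: d = √(1.1159) ≈ 1.0563.

d(x, mu) = √(1.1159) ≈ 1.0563


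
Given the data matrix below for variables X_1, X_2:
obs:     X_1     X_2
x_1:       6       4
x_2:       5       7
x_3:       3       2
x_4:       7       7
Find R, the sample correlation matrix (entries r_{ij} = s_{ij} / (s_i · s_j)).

Step 1 — column means:
  mean(X_1) = (6 + 5 + 3 + 7) / 4 = 21/4 = 5.25
  mean(X_2) = (4 + 7 + 2 + 7) / 4 = 20/4 = 5

Step 2 — sample variances and covariances s[i,j] = (1/(n-1)) · Σ_k (x_{k,i} - mean_i) · (x_{k,j} - mean_j), with n-1 = 3:
  s[X_1,X_1] = ((0.75)·(0.75) + (-0.25)·(-0.25) + (-2.25)·(-2.25) + (1.75)·(1.75)) / 3 = 8.75/3 = 2.9167
  s[X_1,X_2] = ((0.75)·(-1) + (-0.25)·(2) + (-2.25)·(-3) + (1.75)·(2)) / 3 = 9/3 = 3
  s[X_2,X_2] = ((-1)·(-1) + (2)·(2) + (-3)·(-3) + (2)·(2)) / 3 = 18/3 = 6
  Sample standard deviations s_i = √(s[i,i]):
  s(X_1) = √(2.9167) = 1.7078
  s(X_2) = √(6) = 2.4495

Step 3 — r_{ij} = s_{ij} / (s_i · s_j):
  r[X_1,X_1] = 1 (diagonal).
  r[X_1,X_2] = 3 / (1.7078 · 2.4495) = 3 / 4.1833 = 0.7171
  r[X_2,X_2] = 1 (diagonal).

R is symmetric with unit diagonal. Assembling:

R = [[1, 0.7171],
 [0.7171, 1]]


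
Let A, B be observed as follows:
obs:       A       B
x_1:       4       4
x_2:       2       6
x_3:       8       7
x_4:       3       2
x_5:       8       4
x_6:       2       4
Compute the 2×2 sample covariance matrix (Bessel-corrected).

Step 1 — column means:
  mean(A) = (4 + 2 + 8 + 3 + 8 + 2) / 6 = 27/6 = 4.5
  mean(B) = (4 + 6 + 7 + 2 + 4 + 4) / 6 = 27/6 = 4.5

Step 2 — sample covariance S[i,j] = (1/(n-1)) · Σ_k (x_{k,i} - mean_i) · (x_{k,j} - mean_j), with n-1 = 5.
  S[A,A] = ((-0.5)·(-0.5) + (-2.5)·(-2.5) + (3.5)·(3.5) + (-1.5)·(-1.5) + (3.5)·(3.5) + (-2.5)·(-2.5)) / 5 = 39.5/5 = 7.9
  S[A,B] = ((-0.5)·(-0.5) + (-2.5)·(1.5) + (3.5)·(2.5) + (-1.5)·(-2.5) + (3.5)·(-0.5) + (-2.5)·(-0.5)) / 5 = 8.5/5 = 1.7
  S[B,B] = ((-0.5)·(-0.5) + (1.5)·(1.5) + (2.5)·(2.5) + (-2.5)·(-2.5) + (-0.5)·(-0.5) + (-0.5)·(-0.5)) / 5 = 15.5/5 = 3.1

S is symmetric (S[j,i] = S[i,j]). Assembling:

S = [[7.9, 1.7],
 [1.7, 3.1]]


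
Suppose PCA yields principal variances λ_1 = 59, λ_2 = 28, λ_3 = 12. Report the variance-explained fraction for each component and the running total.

Step 1 — total variance = trace(Sigma) = Σ λ_i = 59 + 28 + 12 = 99.

Step 2 — fraction explained by component i = λ_i / Σ λ:
  PC1: 59/99 = 0.596
  PC2: 28/99 = 0.2828
  PC3: 12/99 = 0.1212

Step 3 — cumulative fraction after k components = (λ_1 + ... + λ_k) / Σ λ:
  k = 1: 59/99 = 0.596
  k = 2: (59 + 28)/99 = 87/99 = 0.8788
  k = 3: (59 + 28 + 12)/99 = 99/99 = 1

Summary (fraction, with percent):

explained: PC1 0.596 (59.6%), PC2 0.2828 (28.28%), PC3 0.1212 (12.12%);  cumulative: 0.596, 0.8788, 1


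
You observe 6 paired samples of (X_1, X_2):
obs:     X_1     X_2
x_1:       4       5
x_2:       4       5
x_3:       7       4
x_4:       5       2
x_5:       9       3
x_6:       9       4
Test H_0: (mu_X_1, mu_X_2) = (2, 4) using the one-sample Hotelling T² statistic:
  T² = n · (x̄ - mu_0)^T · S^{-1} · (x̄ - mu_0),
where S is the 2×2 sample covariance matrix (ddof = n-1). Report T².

Step 1 — sample mean vector:
  mean(X_1) = (4 + 4 + 7 + 5 + 9 + 9) / 6 = 38/6 = 6.3333
  mean(X_2) = (5 + 5 + 4 + 2 + 3 + 4) / 6 = 23/6 = 3.8333
  x̄ = (6.3333, 3.8333),  deviation x̄ - mu_0 = (6.3333, 3.8333) - (2, 4) = (4.3333, -0.1667).

Step 2 — sample covariance matrix, S[i,j] = (1/(n-1)) · Σ_k (x_{k,i} - mean_i) · (x_{k,j} - mean_j), divisor n-1 = 5:
  S[X_1,X_1] = ((-2.3333)·(-2.3333) + (-2.3333)·(-2.3333) + (0.6667)·(0.6667) + (-1.3333)·(-1.3333) + (2.6667)·(2.6667) + (2.6667)·(2.6667)) / 5 = 27.3333/5 = 5.4667
  S[X_1,X_2] = ((-2.3333)·(1.1667) + (-2.3333)·(1.1667) + (0.6667)·(0.1667) + (-1.3333)·(-1.8333) + (2.6667)·(-0.8333) + (2.6667)·(0.1667)) / 5 = -4.6667/5 = -0.9333
  S[X_2,X_2] = ((1.1667)·(1.1667) + (1.1667)·(1.1667) + (0.1667)·(0.1667) + (-1.8333)·(-1.8333) + (-0.8333)·(-0.8333) + (0.1667)·(0.1667)) / 5 = 6.8333/5 = 1.3667
  S = [[5.4667, -0.9333],
 [-0.9333, 1.3667]].

Step 3 — invert S. det(S) = 5.4667·1.3667 - (-0.9333)² = 6.6.
  S^{-1} = (1/det) · [[d, -b], [-b, a]] = [[0.2071, 0.1414],
 [0.1414, 0.8283]].

Step 4 — quadratic form (x̄ - mu_0)^T · S^{-1} · (x̄ - mu_0):
  S^{-1} · (x̄ - mu_0) = (0.8737, 0.4747),
  (x̄ - mu_0)^T · [...] = (4.3333)·(0.8737) + (-0.1667)·(0.4747) = 3.7071.

Step 5 — scale by n: T² = 6 · 3.7071 = 22.2424.

T² ≈ 22.2424


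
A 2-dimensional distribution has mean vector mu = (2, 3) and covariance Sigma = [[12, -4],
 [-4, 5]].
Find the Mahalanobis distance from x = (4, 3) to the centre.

Step 1 — centre the observation: (x - mu) = (2, 0).

Step 2 — invert Sigma. det(Sigma) = 12·5 - (-4)² = 44.
  Sigma^{-1} = (1/det) · [[d, -b], [-b, a]] = [[0.1136, 0.0909],
 [0.0909, 0.2727]].

Step 3 — form the quadratic (x - mu)^T · Sigma^{-1} · (x - mu):
  Sigma^{-1} · (x - mu) = (0.2273, 0.1818).
  (x - mu)^T · [Sigma^{-1} · (x - mu)] = (2)·(0.2273) + (0)·(0.1818) = 0.4545.

Step 4 — take square root: d = √(0.4545) ≈ 0.6742.

d(x, mu) = √(0.4545) ≈ 0.6742


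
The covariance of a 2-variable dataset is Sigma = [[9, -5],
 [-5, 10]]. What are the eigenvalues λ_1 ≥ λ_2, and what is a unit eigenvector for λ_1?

Step 1 — characteristic polynomial of 2×2 Sigma:
  det(Sigma - λI) = λ² - trace · λ + det = 0.
  trace = 9 + 10 = 19, det = 9·10 - (-5)² = 65.
Step 2 — discriminant:
  Δ = trace² - 4·det = 361 - 260 = 101.
Step 3 — eigenvalues:
  λ = (trace ± √Δ)/2 = (19 ± 10.0499)/2,
  λ_1 = 14.5249,  λ_2 = 4.4751.

Step 4 — unit eigenvector for λ_1: solve (Sigma - λ_1 I)v = 0. First row:
  (9 - 14.5249)·v_x + (-5)·v_y = 0, i.e. (-5.5249)·v_x + (-5)·v_y = 0,
  so v ∝ (b, λ_1 - a) = (-5, 5.5249); multiply by -1 so the first entry is positive: u = (5, -5.5249).
  ||u|| = √((5)² + (-5.5249)²) = √(55.5249) ≈ 7.4515,
  v_1 = u/||u|| ≈ (0.671, -0.7415) (||v_1|| = 1).

λ_1 = 14.5249,  λ_2 = 4.4751;  v_1 ≈ (0.671, -0.7415)


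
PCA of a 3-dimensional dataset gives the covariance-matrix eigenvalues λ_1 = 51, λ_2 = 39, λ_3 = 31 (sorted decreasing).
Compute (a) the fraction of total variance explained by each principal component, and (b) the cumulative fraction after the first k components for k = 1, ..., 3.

Step 1 — total variance = trace(Sigma) = Σ λ_i = 51 + 39 + 31 = 121.

Step 2 — fraction explained by component i = λ_i / Σ λ:
  PC1: 51/121 = 0.4215
  PC2: 39/121 = 0.3223
  PC3: 31/121 = 0.2562

Step 3 — cumulative fraction after k components = (λ_1 + ... + λ_k) / Σ λ:
  k = 1: 51/121 = 0.4215
  k = 2: (51 + 39)/121 = 90/121 = 0.7438
  k = 3: (51 + 39 + 31)/121 = 121/121 = 1

Summary (fraction, with percent):

explained: PC1 0.4215 (42.15%), PC2 0.3223 (32.23%), PC3 0.2562 (25.62%);  cumulative: 0.4215, 0.7438, 1


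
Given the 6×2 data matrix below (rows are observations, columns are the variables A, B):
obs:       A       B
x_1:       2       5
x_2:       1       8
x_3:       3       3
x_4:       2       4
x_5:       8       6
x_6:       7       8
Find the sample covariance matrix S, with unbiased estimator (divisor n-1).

Step 1 — column means:
  mean(A) = (2 + 1 + 3 + 2 + 8 + 7) / 6 = 23/6 = 3.8333
  mean(B) = (5 + 8 + 3 + 4 + 6 + 8) / 6 = 34/6 = 5.6667

Step 2 — sample covariance S[i,j] = (1/(n-1)) · Σ_k (x_{k,i} - mean_i) · (x_{k,j} - mean_j), with n-1 = 5.
  S[A,A] = ((-1.8333)·(-1.8333) + (-2.8333)·(-2.8333) + (-0.8333)·(-0.8333) + (-1.8333)·(-1.8333) + (4.1667)·(4.1667) + (3.1667)·(3.1667)) / 5 = 42.8333/5 = 8.5667
  S[A,B] = ((-1.8333)·(-0.6667) + (-2.8333)·(2.3333) + (-0.8333)·(-2.6667) + (-1.8333)·(-1.6667) + (4.1667)·(0.3333) + (3.1667)·(2.3333)) / 5 = 8.6667/5 = 1.7333
  S[B,B] = ((-0.6667)·(-0.6667) + (2.3333)·(2.3333) + (-2.6667)·(-2.6667) + (-1.6667)·(-1.6667) + (0.3333)·(0.3333) + (2.3333)·(2.3333)) / 5 = 21.3333/5 = 4.2667

S is symmetric (S[j,i] = S[i,j]). Assembling:

S = [[8.5667, 1.7333],
 [1.7333, 4.2667]]


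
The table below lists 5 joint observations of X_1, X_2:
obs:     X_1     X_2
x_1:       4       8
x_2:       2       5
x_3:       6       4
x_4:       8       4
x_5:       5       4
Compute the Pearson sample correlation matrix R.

Step 1 — column means:
  mean(X_1) = (4 + 2 + 6 + 8 + 5) / 5 = 25/5 = 5
  mean(X_2) = (8 + 5 + 4 + 4 + 4) / 5 = 25/5 = 5

Step 2 — sample variances and covariances s[i,j] = (1/(n-1)) · Σ_k (x_{k,i} - mean_i) · (x_{k,j} - mean_j), with n-1 = 4:
  s[X_1,X_1] = ((-1)·(-1) + (-3)·(-3) + (1)·(1) + (3)·(3) + (0)·(0)) / 4 = 20/4 = 5
  s[X_1,X_2] = ((-1)·(3) + (-3)·(0) + (1)·(-1) + (3)·(-1) + (0)·(-1)) / 4 = -7/4 = -1.75
  s[X_2,X_2] = ((3)·(3) + (0)·(0) + (-1)·(-1) + (-1)·(-1) + (-1)·(-1)) / 4 = 12/4 = 3
  Sample standard deviations s_i = √(s[i,i]):
  s(X_1) = √(5) = 2.2361
  s(X_2) = √(3) = 1.7321

Step 3 — r_{ij} = s_{ij} / (s_i · s_j):
  r[X_1,X_1] = 1 (diagonal).
  r[X_1,X_2] = -1.75 / (2.2361 · 1.7321) = -1.75 / 3.873 = -0.4518
  r[X_2,X_2] = 1 (diagonal).

R is symmetric with unit diagonal. Assembling:

R = [[1, -0.4518],
 [-0.4518, 1]]


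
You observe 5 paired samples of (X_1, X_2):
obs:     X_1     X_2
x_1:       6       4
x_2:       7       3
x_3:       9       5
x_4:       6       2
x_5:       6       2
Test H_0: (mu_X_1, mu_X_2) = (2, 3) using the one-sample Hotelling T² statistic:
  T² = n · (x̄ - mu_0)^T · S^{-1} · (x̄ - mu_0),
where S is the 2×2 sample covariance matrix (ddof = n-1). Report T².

Step 1 — sample mean vector:
  mean(X_1) = (6 + 7 + 9 + 6 + 6) / 5 = 34/5 = 6.8
  mean(X_2) = (4 + 3 + 5 + 2 + 2) / 5 = 16/5 = 3.2
  x̄ = (6.8, 3.2),  deviation x̄ - mu_0 = (6.8, 3.2) - (2, 3) = (4.8, 0.2).

Step 2 — sample covariance matrix, S[i,j] = (1/(n-1)) · Σ_k (x_{k,i} - mean_i) · (x_{k,j} - mean_j), divisor n-1 = 4:
  S[X_1,X_1] = ((-0.8)·(-0.8) + (0.2)·(0.2) + (2.2)·(2.2) + (-0.8)·(-0.8) + (-0.8)·(-0.8)) / 4 = 6.8/4 = 1.7
  S[X_1,X_2] = ((-0.8)·(0.8) + (0.2)·(-0.2) + (2.2)·(1.8) + (-0.8)·(-1.2) + (-0.8)·(-1.2)) / 4 = 5.2/4 = 1.3
  S[X_2,X_2] = ((0.8)·(0.8) + (-0.2)·(-0.2) + (1.8)·(1.8) + (-1.2)·(-1.2) + (-1.2)·(-1.2)) / 4 = 6.8/4 = 1.7
  S = [[1.7, 1.3],
 [1.3, 1.7]].

Step 3 — invert S. det(S) = 1.7·1.7 - (1.3)² = 1.2.
  S^{-1} = (1/det) · [[d, -b], [-b, a]] = [[1.4167, -1.0833],
 [-1.0833, 1.4167]].

Step 4 — quadratic form (x̄ - mu_0)^T · S^{-1} · (x̄ - mu_0):
  S^{-1} · (x̄ - mu_0) = (6.5833, -4.9167),
  (x̄ - mu_0)^T · [...] = (4.8)·(6.5833) + (0.2)·(-4.9167) = 30.6167.

Step 5 — scale by n: T² = 5 · 30.6167 = 153.0833.

T² ≈ 153.0833


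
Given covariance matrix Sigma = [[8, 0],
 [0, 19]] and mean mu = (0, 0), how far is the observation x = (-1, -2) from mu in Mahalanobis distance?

Step 1 — centre the observation: (x - mu) = (-1, -2).

Step 2 — invert Sigma. det(Sigma) = 8·19 - (0)² = 152.
  Sigma^{-1} = (1/det) · [[d, -b], [-b, a]] = [[0.125, 0],
 [0, 0.0526]].

Step 3 — form the quadratic (x - mu)^T · Sigma^{-1} · (x - mu):
  Sigma^{-1} · (x - mu) = (-0.125, -0.1053).
  (x - mu)^T · [Sigma^{-1} · (x - mu)] = (-1)·(-0.125) + (-2)·(-0.1053) = 0.3355.

Step 4 — take square root: d = √(0.3355) ≈ 0.5792.

d(x, mu) = √(0.3355) ≈ 0.5792


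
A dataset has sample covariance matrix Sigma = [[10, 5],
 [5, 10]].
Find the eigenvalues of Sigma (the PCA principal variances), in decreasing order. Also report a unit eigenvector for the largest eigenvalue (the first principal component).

Step 1 — characteristic polynomial of 2×2 Sigma:
  det(Sigma - λI) = λ² - trace · λ + det = 0.
  trace = 10 + 10 = 20, det = 10·10 - (5)² = 75.
Step 2 — discriminant:
  Δ = trace² - 4·det = 400 - 300 = 100.
Step 3 — eigenvalues:
  λ = (trace ± √Δ)/2 = (20 ± 10)/2,
  λ_1 = 15,  λ_2 = 5.

Step 4 — unit eigenvector for λ_1: solve (Sigma - λ_1 I)v = 0. First row:
  (10 - 15)·v_x + (5)·v_y = 0, i.e. (-5)·v_x + (5)·v_y = 0,
  so v ∝ (b, λ_1 - a) = (5, 5) = u.
  ||u|| = √((5)² + (5)²) = √(50) ≈ 7.0711,
  v_1 = u/||u|| ≈ (0.7071, 0.7071) (||v_1|| = 1).

λ_1 = 15,  λ_2 = 5;  v_1 ≈ (0.7071, 0.7071)


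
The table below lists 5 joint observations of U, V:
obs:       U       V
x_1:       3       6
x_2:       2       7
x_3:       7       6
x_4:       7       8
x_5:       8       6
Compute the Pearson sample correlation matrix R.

Step 1 — column means:
  mean(U) = (3 + 2 + 7 + 7 + 8) / 5 = 27/5 = 5.4
  mean(V) = (6 + 7 + 6 + 8 + 6) / 5 = 33/5 = 6.6

Step 2 — sample variances and covariances s[i,j] = (1/(n-1)) · Σ_k (x_{k,i} - mean_i) · (x_{k,j} - mean_j), with n-1 = 4:
  s[U,U] = ((-2.4)·(-2.4) + (-3.4)·(-3.4) + (1.6)·(1.6) + (1.6)·(1.6) + (2.6)·(2.6)) / 4 = 29.2/4 = 7.3
  s[U,V] = ((-2.4)·(-0.6) + (-3.4)·(0.4) + (1.6)·(-0.6) + (1.6)·(1.4) + (2.6)·(-0.6)) / 4 = -0.2/4 = -0.05
  s[V,V] = ((-0.6)·(-0.6) + (0.4)·(0.4) + (-0.6)·(-0.6) + (1.4)·(1.4) + (-0.6)·(-0.6)) / 4 = 3.2/4 = 0.8
  Sample standard deviations s_i = √(s[i,i]):
  s(U) = √(7.3) = 2.7019
  s(V) = √(0.8) = 0.8944

Step 3 — r_{ij} = s_{ij} / (s_i · s_j):
  r[U,U] = 1 (diagonal).
  r[U,V] = -0.05 / (2.7019 · 0.8944) = -0.05 / 2.4166 = -0.0207
  r[V,V] = 1 (diagonal).

R is symmetric with unit diagonal. Assembling:

R = [[1, -0.0207],
 [-0.0207, 1]]


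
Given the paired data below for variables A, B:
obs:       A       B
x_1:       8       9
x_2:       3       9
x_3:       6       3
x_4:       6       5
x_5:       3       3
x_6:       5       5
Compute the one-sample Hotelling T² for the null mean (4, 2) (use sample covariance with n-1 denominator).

Step 1 — sample mean vector:
  mean(A) = (8 + 3 + 6 + 6 + 3 + 5) / 6 = 31/6 = 5.1667
  mean(B) = (9 + 9 + 3 + 5 + 3 + 5) / 6 = 34/6 = 5.6667
  x̄ = (5.1667, 5.6667),  deviation x̄ - mu_0 = (5.1667, 5.6667) - (4, 2) = (1.1667, 3.6667).

Step 2 — sample covariance matrix, S[i,j] = (1/(n-1)) · Σ_k (x_{k,i} - mean_i) · (x_{k,j} - mean_j), divisor n-1 = 5:
  S[A,A] = ((2.8333)·(2.8333) + (-2.1667)·(-2.1667) + (0.8333)·(0.8333) + (0.8333)·(0.8333) + (-2.1667)·(-2.1667) + (-0.1667)·(-0.1667)) / 5 = 18.8333/5 = 3.7667
  S[A,B] = ((2.8333)·(3.3333) + (-2.1667)·(3.3333) + (0.8333)·(-2.6667) + (0.8333)·(-0.6667) + (-2.1667)·(-2.6667) + (-0.1667)·(-0.6667)) / 5 = 5.3333/5 = 1.0667
  S[B,B] = ((3.3333)·(3.3333) + (3.3333)·(3.3333) + (-2.6667)·(-2.6667) + (-0.6667)·(-0.6667) + (-2.6667)·(-2.6667) + (-0.6667)·(-0.6667)) / 5 = 37.3333/5 = 7.4667
  S = [[3.7667, 1.0667],
 [1.0667, 7.4667]].

Step 3 — invert S. det(S) = 3.7667·7.4667 - (1.0667)² = 26.9867.
  S^{-1} = (1/det) · [[d, -b], [-b, a]] = [[0.2767, -0.0395],
 [-0.0395, 0.1396]].

Step 4 — quadratic form (x̄ - mu_0)^T · S^{-1} · (x̄ - mu_0):
  S^{-1} · (x̄ - mu_0) = (0.1779, 0.4657),
  (x̄ - mu_0)^T · [...] = (1.1667)·(0.1779) + (3.6667)·(0.4657) = 1.9149.

Step 5 — scale by n: T² = 6 · 1.9149 = 11.4896.

T² ≈ 11.4896


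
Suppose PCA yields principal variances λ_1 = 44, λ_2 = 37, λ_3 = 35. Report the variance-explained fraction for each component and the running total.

Step 1 — total variance = trace(Sigma) = Σ λ_i = 44 + 37 + 35 = 116.

Step 2 — fraction explained by component i = λ_i / Σ λ:
  PC1: 44/116 = 0.3793
  PC2: 37/116 = 0.319
  PC3: 35/116 = 0.3017

Step 3 — cumulative fraction after k components = (λ_1 + ... + λ_k) / Σ λ:
  k = 1: 44/116 = 0.3793
  k = 2: (44 + 37)/116 = 81/116 = 0.6983
  k = 3: (44 + 37 + 35)/116 = 116/116 = 1

Summary (fraction, with percent):

explained: PC1 0.3793 (37.93%), PC2 0.319 (31.9%), PC3 0.3017 (30.17%);  cumulative: 0.3793, 0.6983, 1


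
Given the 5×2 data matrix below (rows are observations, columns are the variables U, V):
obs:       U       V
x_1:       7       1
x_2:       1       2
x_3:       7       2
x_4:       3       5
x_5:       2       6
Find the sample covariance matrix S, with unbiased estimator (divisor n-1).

Step 1 — column means:
  mean(U) = (7 + 1 + 7 + 3 + 2) / 5 = 20/5 = 4
  mean(V) = (1 + 2 + 2 + 5 + 6) / 5 = 16/5 = 3.2

Step 2 — sample covariance S[i,j] = (1/(n-1)) · Σ_k (x_{k,i} - mean_i) · (x_{k,j} - mean_j), with n-1 = 4.
  S[U,U] = ((3)·(3) + (-3)·(-3) + (3)·(3) + (-1)·(-1) + (-2)·(-2)) / 4 = 32/4 = 8
  S[U,V] = ((3)·(-2.2) + (-3)·(-1.2) + (3)·(-1.2) + (-1)·(1.8) + (-2)·(2.8)) / 4 = -14/4 = -3.5
  S[V,V] = ((-2.2)·(-2.2) + (-1.2)·(-1.2) + (-1.2)·(-1.2) + (1.8)·(1.8) + (2.8)·(2.8)) / 4 = 18.8/4 = 4.7

S is symmetric (S[j,i] = S[i,j]). Assembling:

S = [[8, -3.5],
 [-3.5, 4.7]]


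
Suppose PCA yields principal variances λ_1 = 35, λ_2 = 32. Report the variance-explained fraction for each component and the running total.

Step 1 — total variance = trace(Sigma) = Σ λ_i = 35 + 32 = 67.

Step 2 — fraction explained by component i = λ_i / Σ λ:
  PC1: 35/67 = 0.5224
  PC2: 32/67 = 0.4776

Step 3 — cumulative fraction after k components = (λ_1 + ... + λ_k) / Σ λ:
  k = 1: 35/67 = 0.5224
  k = 2: (35 + 32)/67 = 67/67 = 1

Summary (fraction, with percent):

explained: PC1 0.5224 (52.24%), PC2 0.4776 (47.76%);  cumulative: 0.5224, 1


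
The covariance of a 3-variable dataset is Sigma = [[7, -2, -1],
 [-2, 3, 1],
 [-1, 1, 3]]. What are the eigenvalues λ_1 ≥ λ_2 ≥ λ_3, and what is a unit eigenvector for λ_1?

Step 1 — characteristic polynomial p(λ) = det(λI - Sigma) = λ³ - tr·λ² + c_1·λ - det, where tr = trace, c_1 = sum of the principal 2×2 minors, det = det(Sigma):
  tr = 7 + 3 + 3 = 13,
  c_1 = (7·3 - (-2)²) + (7·3 - (-1)²) + (3·3 - (1)²) = 17 + 20 + 8 = 45,
  det = 7·(3·3 - (1)²) - (-2)·((-2)·3 - (1)·(-1)) + (-1)·((-2)·(1) - 3·(-1)) = 7·(8) - (-2)·(-5) + (-1)·(1) = 45.
  So p(λ) = λ³ - 13λ² + 45λ - 45.
Step 2 — look for an integer root (rational root theorem: any rational root is an integer divisor of 45). Testing λ = 3:
  p(3) = 27 - 117 + 135 - 45 = 0  ✓
  Dividing out (λ - 3): p(λ) = (λ - 3)(λ² - 10λ + 15).
Step 3 — remaining eigenvalues from the quadratic λ² - 10λ + 15 = 0:
  Δ = 10² - 4·15 = 100 - 60 = 40,  λ = (10 ± √40)/2 = (10 ± 6.3246)/2 ≈ 8.1623 or 1.8377.
  Sorted: λ_1 = 8.1623,  λ_2 = 3,  λ_3 = 1.8377  (check: sum = 13 = tr ✓).

Step 4 — unit eigenvector for λ_1 ≈ 8.1623: v spans the null space of (Sigma - λ_1 I), whose rows are
  r_1 = (-1.1623, -2, -1),  r_2 = (-2, -5.1623, 1),  r_3 = (-1, 1, -5.1623).
  v is orthogonal to every row, so take v ∝ r_1 × r_2 = ((-2)·(1) - (-1)·(-5.1623), (-1)·(-2) - (-1.1623)·(1), (-1.1623)·(-5.1623) - (-2)·(-2)) ≈ (-7.1623, 3.1623, 2).
  Rescale (multiply by -1 so the first nonzero entry is positive): u = (7.1623, -3.1623, -2).
  ||u|| = √((7.1623)² + (-3.1623)² + (-2)²) = √(65.2982) ≈ 8.0807,  v_1 = u/||u|| ≈ (0.8863, -0.3913, -0.2475) (||v_1|| = 1).

λ_1 = 8.1623,  λ_2 = 3,  λ_3 = 1.8377;  v_1 ≈ (0.8863, -0.3913, -0.2475)


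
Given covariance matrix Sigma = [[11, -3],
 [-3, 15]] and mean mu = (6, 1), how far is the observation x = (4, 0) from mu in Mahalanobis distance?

Step 1 — centre the observation: (x - mu) = (-2, -1).

Step 2 — invert Sigma. det(Sigma) = 11·15 - (-3)² = 156.
  Sigma^{-1} = (1/det) · [[d, -b], [-b, a]] = [[0.0962, 0.0192],
 [0.0192, 0.0705]].

Step 3 — form the quadratic (x - mu)^T · Sigma^{-1} · (x - mu):
  Sigma^{-1} · (x - mu) = (-0.2115, -0.109).
  (x - mu)^T · [Sigma^{-1} · (x - mu)] = (-2)·(-0.2115) + (-1)·(-0.109) = 0.5321.

Step 4 — take square root: d = √(0.5321) ≈ 0.7294.

d(x, mu) = √(0.5321) ≈ 0.7294


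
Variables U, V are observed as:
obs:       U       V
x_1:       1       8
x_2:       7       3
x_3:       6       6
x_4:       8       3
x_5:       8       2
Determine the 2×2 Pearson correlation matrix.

Step 1 — column means:
  mean(U) = (1 + 7 + 6 + 8 + 8) / 5 = 30/5 = 6
  mean(V) = (8 + 3 + 6 + 3 + 2) / 5 = 22/5 = 4.4

Step 2 — sample variances and covariances s[i,j] = (1/(n-1)) · Σ_k (x_{k,i} - mean_i) · (x_{k,j} - mean_j), with n-1 = 4:
  s[U,U] = ((-5)·(-5) + (1)·(1) + (0)·(0) + (2)·(2) + (2)·(2)) / 4 = 34/4 = 8.5
  s[U,V] = ((-5)·(3.6) + (1)·(-1.4) + (0)·(1.6) + (2)·(-1.4) + (2)·(-2.4)) / 4 = -27/4 = -6.75
  s[V,V] = ((3.6)·(3.6) + (-1.4)·(-1.4) + (1.6)·(1.6) + (-1.4)·(-1.4) + (-2.4)·(-2.4)) / 4 = 25.2/4 = 6.3
  Sample standard deviations s_i = √(s[i,i]):
  s(U) = √(8.5) = 2.9155
  s(V) = √(6.3) = 2.51

Step 3 — r_{ij} = s_{ij} / (s_i · s_j):
  r[U,U] = 1 (diagonal).
  r[U,V] = -6.75 / (2.9155 · 2.51) = -6.75 / 7.3178 = -0.9224
  r[V,V] = 1 (diagonal).

R is symmetric with unit diagonal. Assembling:

R = [[1, -0.9224],
 [-0.9224, 1]]


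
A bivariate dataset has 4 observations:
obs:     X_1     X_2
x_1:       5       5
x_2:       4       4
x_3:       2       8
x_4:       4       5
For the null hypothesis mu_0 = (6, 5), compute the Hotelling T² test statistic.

Step 1 — sample mean vector:
  mean(X_1) = (5 + 4 + 2 + 4) / 4 = 15/4 = 3.75
  mean(X_2) = (5 + 4 + 8 + 5) / 4 = 22/4 = 5.5
  x̄ = (3.75, 5.5),  deviation x̄ - mu_0 = (3.75, 5.5) - (6, 5) = (-2.25, 0.5).

Step 2 — sample covariance matrix, S[i,j] = (1/(n-1)) · Σ_k (x_{k,i} - mean_i) · (x_{k,j} - mean_j), divisor n-1 = 3:
  S[X_1,X_1] = ((1.25)·(1.25) + (0.25)·(0.25) + (-1.75)·(-1.75) + (0.25)·(0.25)) / 3 = 4.75/3 = 1.5833
  S[X_1,X_2] = ((1.25)·(-0.5) + (0.25)·(-1.5) + (-1.75)·(2.5) + (0.25)·(-0.5)) / 3 = -5.5/3 = -1.8333
  S[X_2,X_2] = ((-0.5)·(-0.5) + (-1.5)·(-1.5) + (2.5)·(2.5) + (-0.5)·(-0.5)) / 3 = 9/3 = 3
  S = [[1.5833, -1.8333],
 [-1.8333, 3]].

Step 3 — invert S. det(S) = 1.5833·3 - (-1.8333)² = 1.3889.
  S^{-1} = (1/det) · [[d, -b], [-b, a]] = [[2.16, 1.32],
 [1.32, 1.14]].

Step 4 — quadratic form (x̄ - mu_0)^T · S^{-1} · (x̄ - mu_0):
  S^{-1} · (x̄ - mu_0) = (-4.2, -2.4),
  (x̄ - mu_0)^T · [...] = (-2.25)·(-4.2) + (0.5)·(-2.4) = 8.25.

Step 5 — scale by n: T² = 4 · 8.25 = 33.

T² ≈ 33


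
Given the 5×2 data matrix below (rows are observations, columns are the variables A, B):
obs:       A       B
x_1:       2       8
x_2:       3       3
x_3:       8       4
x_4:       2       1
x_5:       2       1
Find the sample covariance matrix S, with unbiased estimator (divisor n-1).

Step 1 — column means:
  mean(A) = (2 + 3 + 8 + 2 + 2) / 5 = 17/5 = 3.4
  mean(B) = (8 + 3 + 4 + 1 + 1) / 5 = 17/5 = 3.4

Step 2 — sample covariance S[i,j] = (1/(n-1)) · Σ_k (x_{k,i} - mean_i) · (x_{k,j} - mean_j), with n-1 = 4.
  S[A,A] = ((-1.4)·(-1.4) + (-0.4)·(-0.4) + (4.6)·(4.6) + (-1.4)·(-1.4) + (-1.4)·(-1.4)) / 4 = 27.2/4 = 6.8
  S[A,B] = ((-1.4)·(4.6) + (-0.4)·(-0.4) + (4.6)·(0.6) + (-1.4)·(-2.4) + (-1.4)·(-2.4)) / 4 = 3.2/4 = 0.8
  S[B,B] = ((4.6)·(4.6) + (-0.4)·(-0.4) + (0.6)·(0.6) + (-2.4)·(-2.4) + (-2.4)·(-2.4)) / 4 = 33.2/4 = 8.3

S is symmetric (S[j,i] = S[i,j]). Assembling:

S = [[6.8, 0.8],
 [0.8, 8.3]]


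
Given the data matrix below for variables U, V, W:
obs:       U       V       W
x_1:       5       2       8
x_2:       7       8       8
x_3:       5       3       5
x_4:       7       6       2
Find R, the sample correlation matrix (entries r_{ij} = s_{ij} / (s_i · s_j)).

Step 1 — column means:
  mean(U) = (5 + 7 + 5 + 7) / 4 = 24/4 = 6
  mean(V) = (2 + 8 + 3 + 6) / 4 = 19/4 = 4.75
  mean(W) = (8 + 8 + 5 + 2) / 4 = 23/4 = 5.75

Step 2 — sample variances and covariances s[i,j] = (1/(n-1)) · Σ_k (x_{k,i} - mean_i) · (x_{k,j} - mean_j), with n-1 = 3:
  s[U,U] = ((-1)·(-1) + (1)·(1) + (-1)·(-1) + (1)·(1)) / 3 = 4/3 = 1.3333
  s[U,V] = ((-1)·(-2.75) + (1)·(3.25) + (-1)·(-1.75) + (1)·(1.25)) / 3 = 9/3 = 3
  s[U,W] = ((-1)·(2.25) + (1)·(2.25) + (-1)·(-0.75) + (1)·(-3.75)) / 3 = -3/3 = -1
  s[V,V] = ((-2.75)·(-2.75) + (3.25)·(3.25) + (-1.75)·(-1.75) + (1.25)·(1.25)) / 3 = 22.75/3 = 7.5833
  s[V,W] = ((-2.75)·(2.25) + (3.25)·(2.25) + (-1.75)·(-0.75) + (1.25)·(-3.75)) / 3 = -2.25/3 = -0.75
  s[W,W] = ((2.25)·(2.25) + (2.25)·(2.25) + (-0.75)·(-0.75) + (-3.75)·(-3.75)) / 3 = 24.75/3 = 8.25
  Sample standard deviations s_i = √(s[i,i]):
  s(U) = √(1.3333) = 1.1547
  s(V) = √(7.5833) = 2.7538
  s(W) = √(8.25) = 2.8723

Step 3 — r_{ij} = s_{ij} / (s_i · s_j):
  r[U,U] = 1 (diagonal).
  r[U,V] = 3 / (1.1547 · 2.7538) = 3 / 3.1798 = 0.9435
  r[U,W] = -1 / (1.1547 · 2.8723) = -1 / 3.3166 = -0.3015
  r[V,V] = 1 (diagonal).
  r[V,W] = -0.75 / (2.7538 · 2.8723) = -0.75 / 7.9096 = -0.0948
  r[W,W] = 1 (diagonal).

R is symmetric with unit diagonal. Assembling:

R = [[1, 0.9435, -0.3015],
 [0.9435, 1, -0.0948],
 [-0.3015, -0.0948, 1]]


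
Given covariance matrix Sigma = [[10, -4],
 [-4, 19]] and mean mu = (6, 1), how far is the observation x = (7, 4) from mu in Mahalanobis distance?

Step 1 — centre the observation: (x - mu) = (1, 3).

Step 2 — invert Sigma. det(Sigma) = 10·19 - (-4)² = 174.
  Sigma^{-1} = (1/det) · [[d, -b], [-b, a]] = [[0.1092, 0.023],
 [0.023, 0.0575]].

Step 3 — form the quadratic (x - mu)^T · Sigma^{-1} · (x - mu):
  Sigma^{-1} · (x - mu) = (0.1782, 0.1954).
  (x - mu)^T · [Sigma^{-1} · (x - mu)] = (1)·(0.1782) + (3)·(0.1954) = 0.7644.

Step 4 — take square root: d = √(0.7644) ≈ 0.8743.

d(x, mu) = √(0.7644) ≈ 0.8743


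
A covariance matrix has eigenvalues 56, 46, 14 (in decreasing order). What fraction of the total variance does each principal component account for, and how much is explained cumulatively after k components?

Step 1 — total variance = trace(Sigma) = Σ λ_i = 56 + 46 + 14 = 116.

Step 2 — fraction explained by component i = λ_i / Σ λ:
  PC1: 56/116 = 0.4828
  PC2: 46/116 = 0.3966
  PC3: 14/116 = 0.1207

Step 3 — cumulative fraction after k components = (λ_1 + ... + λ_k) / Σ λ:
  k = 1: 56/116 = 0.4828
  k = 2: (56 + 46)/116 = 102/116 = 0.8793
  k = 3: (56 + 46 + 14)/116 = 116/116 = 1

Summary (fraction, with percent):

explained: PC1 0.4828 (48.28%), PC2 0.3966 (39.66%), PC3 0.1207 (12.07%);  cumulative: 0.4828, 0.8793, 1


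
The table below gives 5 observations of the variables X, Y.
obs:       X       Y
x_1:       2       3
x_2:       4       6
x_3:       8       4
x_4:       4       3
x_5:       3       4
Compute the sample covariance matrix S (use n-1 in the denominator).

Step 1 — column means:
  mean(X) = (2 + 4 + 8 + 4 + 3) / 5 = 21/5 = 4.2
  mean(Y) = (3 + 6 + 4 + 3 + 4) / 5 = 20/5 = 4

Step 2 — sample covariance S[i,j] = (1/(n-1)) · Σ_k (x_{k,i} - mean_i) · (x_{k,j} - mean_j), with n-1 = 4.
  S[X,X] = ((-2.2)·(-2.2) + (-0.2)·(-0.2) + (3.8)·(3.8) + (-0.2)·(-0.2) + (-1.2)·(-1.2)) / 4 = 20.8/4 = 5.2
  S[X,Y] = ((-2.2)·(-1) + (-0.2)·(2) + (3.8)·(0) + (-0.2)·(-1) + (-1.2)·(0)) / 4 = 2/4 = 0.5
  S[Y,Y] = ((-1)·(-1) + (2)·(2) + (0)·(0) + (-1)·(-1) + (0)·(0)) / 4 = 6/4 = 1.5

S is symmetric (S[j,i] = S[i,j]). Assembling:

S = [[5.2, 0.5],
 [0.5, 1.5]]


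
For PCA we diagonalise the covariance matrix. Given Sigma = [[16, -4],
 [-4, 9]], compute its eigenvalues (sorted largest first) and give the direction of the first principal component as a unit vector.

Step 1 — characteristic polynomial of 2×2 Sigma:
  det(Sigma - λI) = λ² - trace · λ + det = 0.
  trace = 16 + 9 = 25, det = 16·9 - (-4)² = 128.
Step 2 — discriminant:
  Δ = trace² - 4·det = 625 - 512 = 113.
Step 3 — eigenvalues:
  λ = (trace ± √Δ)/2 = (25 ± 10.6301)/2,
  λ_1 = 17.8151,  λ_2 = 7.1849.

Step 4 — unit eigenvector for λ_1: solve (Sigma - λ_1 I)v = 0. First row:
  (16 - 17.8151)·v_x + (-4)·v_y = 0, i.e. (-1.8151)·v_x + (-4)·v_y = 0,
  so v ∝ (b, λ_1 - a) = (-4, 1.8151); multiply by -1 so the first entry is positive: u = (4, -1.8151).
  ||u|| = √((4)² + (-1.8151)²) = √(19.2945) ≈ 4.3925,
  v_1 = u/||u|| ≈ (0.9106, -0.4132) (||v_1|| = 1).

λ_1 = 17.8151,  λ_2 = 7.1849;  v_1 ≈ (0.9106, -0.4132)


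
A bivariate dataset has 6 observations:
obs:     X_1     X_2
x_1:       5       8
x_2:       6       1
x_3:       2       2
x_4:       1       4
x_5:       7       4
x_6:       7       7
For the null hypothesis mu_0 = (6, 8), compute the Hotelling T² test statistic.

Step 1 — sample mean vector:
  mean(X_1) = (5 + 6 + 2 + 1 + 7 + 7) / 6 = 28/6 = 4.6667
  mean(X_2) = (8 + 1 + 2 + 4 + 4 + 7) / 6 = 26/6 = 4.3333
  x̄ = (4.6667, 4.3333),  deviation x̄ - mu_0 = (4.6667, 4.3333) - (6, 8) = (-1.3333, -3.6667).

Step 2 — sample covariance matrix, S[i,j] = (1/(n-1)) · Σ_k (x_{k,i} - mean_i) · (x_{k,j} - mean_j), divisor n-1 = 5:
  S[X_1,X_1] = ((0.3333)·(0.3333) + (1.3333)·(1.3333) + (-2.6667)·(-2.6667) + (-3.6667)·(-3.6667) + (2.3333)·(2.3333) + (2.3333)·(2.3333)) / 5 = 33.3333/5 = 6.6667
  S[X_1,X_2] = ((0.3333)·(3.6667) + (1.3333)·(-3.3333) + (-2.6667)·(-2.3333) + (-3.6667)·(-0.3333) + (2.3333)·(-0.3333) + (2.3333)·(2.6667)) / 5 = 9.6667/5 = 1.9333
  S[X_2,X_2] = ((3.6667)·(3.6667) + (-3.3333)·(-3.3333) + (-2.3333)·(-2.3333) + (-0.3333)·(-0.3333) + (-0.3333)·(-0.3333) + (2.6667)·(2.6667)) / 5 = 37.3333/5 = 7.4667
  S = [[6.6667, 1.9333],
 [1.9333, 7.4667]].

Step 3 — invert S. det(S) = 6.6667·7.4667 - (1.9333)² = 46.04.
  S^{-1} = (1/det) · [[d, -b], [-b, a]] = [[0.1622, -0.042],
 [-0.042, 0.1448]].

Step 4 — quadratic form (x̄ - mu_0)^T · S^{-1} · (x̄ - mu_0):
  S^{-1} · (x̄ - mu_0) = (-0.0623, -0.4749),
  (x̄ - mu_0)^T · [...] = (-1.3333)·(-0.0623) + (-3.6667)·(-0.4749) = 1.8245.

Step 5 — scale by n: T² = 6 · 1.8245 = 10.947.

T² ≈ 10.947


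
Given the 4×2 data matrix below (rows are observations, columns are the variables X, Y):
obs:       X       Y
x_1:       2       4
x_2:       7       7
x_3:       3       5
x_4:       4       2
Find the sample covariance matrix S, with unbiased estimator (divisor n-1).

Step 1 — column means:
  mean(X) = (2 + 7 + 3 + 4) / 4 = 16/4 = 4
  mean(Y) = (4 + 7 + 5 + 2) / 4 = 18/4 = 4.5

Step 2 — sample covariance S[i,j] = (1/(n-1)) · Σ_k (x_{k,i} - mean_i) · (x_{k,j} - mean_j), with n-1 = 3.
  S[X,X] = ((-2)·(-2) + (3)·(3) + (-1)·(-1) + (0)·(0)) / 3 = 14/3 = 4.6667
  S[X,Y] = ((-2)·(-0.5) + (3)·(2.5) + (-1)·(0.5) + (0)·(-2.5)) / 3 = 8/3 = 2.6667
  S[Y,Y] = ((-0.5)·(-0.5) + (2.5)·(2.5) + (0.5)·(0.5) + (-2.5)·(-2.5)) / 3 = 13/3 = 4.3333

S is symmetric (S[j,i] = S[i,j]). Assembling:

S = [[4.6667, 2.6667],
 [2.6667, 4.3333]]
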